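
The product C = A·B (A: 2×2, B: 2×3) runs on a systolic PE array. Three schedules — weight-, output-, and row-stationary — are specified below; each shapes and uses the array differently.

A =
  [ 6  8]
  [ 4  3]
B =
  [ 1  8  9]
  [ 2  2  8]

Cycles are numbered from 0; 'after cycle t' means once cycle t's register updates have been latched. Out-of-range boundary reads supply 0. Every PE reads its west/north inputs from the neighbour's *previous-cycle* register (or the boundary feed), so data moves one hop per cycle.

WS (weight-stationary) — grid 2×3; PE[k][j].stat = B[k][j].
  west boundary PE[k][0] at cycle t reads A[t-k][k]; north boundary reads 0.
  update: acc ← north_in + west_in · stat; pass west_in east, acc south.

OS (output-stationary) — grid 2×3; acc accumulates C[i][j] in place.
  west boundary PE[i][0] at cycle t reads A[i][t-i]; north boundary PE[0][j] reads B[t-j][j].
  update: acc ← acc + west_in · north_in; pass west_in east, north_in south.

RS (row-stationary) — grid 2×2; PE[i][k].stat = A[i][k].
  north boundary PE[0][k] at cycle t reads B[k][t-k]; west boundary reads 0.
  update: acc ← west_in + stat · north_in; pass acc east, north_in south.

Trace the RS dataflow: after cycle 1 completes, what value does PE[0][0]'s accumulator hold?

PE[0][0].acc = 48

RS 2×2: PE[0][0] cycle-by-cycle (with neighbour feeds):
  t=0 PE[0][0]: acc=6 h=6 v=1
  t=1 PE[0][0]: acc=48 h=48 v=8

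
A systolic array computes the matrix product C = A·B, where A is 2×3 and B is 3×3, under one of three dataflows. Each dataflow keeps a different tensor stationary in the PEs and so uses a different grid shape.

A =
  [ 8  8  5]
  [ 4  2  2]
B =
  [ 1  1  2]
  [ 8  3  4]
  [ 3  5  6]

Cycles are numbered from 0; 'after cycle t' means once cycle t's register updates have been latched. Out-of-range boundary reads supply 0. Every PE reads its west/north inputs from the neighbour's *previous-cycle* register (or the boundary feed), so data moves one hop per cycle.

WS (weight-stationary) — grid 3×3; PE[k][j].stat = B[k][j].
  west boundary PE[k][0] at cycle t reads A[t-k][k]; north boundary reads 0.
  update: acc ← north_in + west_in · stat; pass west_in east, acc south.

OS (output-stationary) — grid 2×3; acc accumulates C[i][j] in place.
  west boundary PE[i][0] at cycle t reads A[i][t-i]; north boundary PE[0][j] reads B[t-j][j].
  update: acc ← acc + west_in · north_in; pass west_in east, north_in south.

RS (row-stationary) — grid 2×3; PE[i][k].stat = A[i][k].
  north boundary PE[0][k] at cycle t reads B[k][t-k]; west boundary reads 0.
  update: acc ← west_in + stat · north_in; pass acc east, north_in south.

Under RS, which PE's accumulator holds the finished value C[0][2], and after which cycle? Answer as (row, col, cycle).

(row, col, cycle) = (0, 2, 4)

RS: C[0][2] accumulates in PE[0][2]:
  cycle 0: PE[0][2] → acc 0, east 0, south 0
  cycle 1: PE[0][2] → acc 0, east 0, south 0
  cycle 2: PE[0][2] → acc 87, east 87, south 3
  cycle 3: PE[0][2] → acc 57, east 57, south 5
  cycle 4: PE[0][2] → acc 78, east 78, south 6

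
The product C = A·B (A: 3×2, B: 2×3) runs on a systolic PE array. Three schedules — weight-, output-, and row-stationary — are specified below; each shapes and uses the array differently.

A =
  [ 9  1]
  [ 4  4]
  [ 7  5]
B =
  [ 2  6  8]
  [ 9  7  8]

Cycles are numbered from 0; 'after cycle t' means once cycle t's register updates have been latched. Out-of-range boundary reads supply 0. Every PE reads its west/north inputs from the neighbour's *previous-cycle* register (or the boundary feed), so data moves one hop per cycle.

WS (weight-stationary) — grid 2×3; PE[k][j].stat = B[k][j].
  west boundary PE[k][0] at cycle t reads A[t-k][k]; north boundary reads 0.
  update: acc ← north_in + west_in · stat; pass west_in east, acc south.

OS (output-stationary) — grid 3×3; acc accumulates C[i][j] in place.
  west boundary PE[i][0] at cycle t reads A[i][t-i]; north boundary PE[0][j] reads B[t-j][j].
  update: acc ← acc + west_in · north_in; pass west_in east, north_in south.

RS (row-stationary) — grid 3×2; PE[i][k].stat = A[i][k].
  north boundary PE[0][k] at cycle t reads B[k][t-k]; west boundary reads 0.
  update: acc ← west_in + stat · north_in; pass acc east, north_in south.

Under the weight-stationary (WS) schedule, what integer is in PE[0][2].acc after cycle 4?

WS 2×3: PE[0][2] cycle-by-cycle (with neighbour feeds):
  c0 r0c1: 0 / 0 / 0
  c0 r0c2: 0 / 0 / 0
  c1 r0c1: 54 / 9 / 54
  c1 r0c2: 0 / 0 / 0
  c2 r0c1: 24 / 4 / 24
  c2 r0c2: 72 / 9 / 72
  c3 r0c1: 42 / 7 / 42
  c3 r0c2: 32 / 4 / 32
  c4 r0c1: 0 / 0 / 0
  c4 r0c2: 56 / 7 / 56

PE[0][2].acc = 56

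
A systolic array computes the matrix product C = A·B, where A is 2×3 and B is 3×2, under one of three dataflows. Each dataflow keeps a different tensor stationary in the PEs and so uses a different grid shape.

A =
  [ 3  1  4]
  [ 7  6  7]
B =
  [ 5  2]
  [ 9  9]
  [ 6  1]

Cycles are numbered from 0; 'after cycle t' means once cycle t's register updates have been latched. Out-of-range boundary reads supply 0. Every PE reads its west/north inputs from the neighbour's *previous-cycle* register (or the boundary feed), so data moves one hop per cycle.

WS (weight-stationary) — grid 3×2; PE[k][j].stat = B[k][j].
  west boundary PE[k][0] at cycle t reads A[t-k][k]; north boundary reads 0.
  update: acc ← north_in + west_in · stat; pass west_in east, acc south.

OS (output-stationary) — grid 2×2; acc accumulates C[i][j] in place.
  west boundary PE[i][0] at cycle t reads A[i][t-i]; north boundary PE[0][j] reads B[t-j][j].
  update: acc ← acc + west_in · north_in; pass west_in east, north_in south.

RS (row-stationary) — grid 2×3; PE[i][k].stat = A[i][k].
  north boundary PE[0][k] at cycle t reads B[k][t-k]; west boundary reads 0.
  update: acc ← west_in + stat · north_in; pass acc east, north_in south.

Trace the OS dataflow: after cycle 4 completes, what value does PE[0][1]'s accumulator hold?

OS (2×2). Following PE[0][1] plus its west/north inputs:
  step 0 · PE0,0: acc=15; fwd→3 fwd↓5
  step 0 · PE0,1: acc=0; fwd→0 fwd↓0
  step 1 · PE0,0: acc=24; fwd→1 fwd↓9
  step 1 · PE0,1: acc=6; fwd→3 fwd↓2
  step 2 · PE0,0: acc=48; fwd→4 fwd↓6
  step 2 · PE0,1: acc=15; fwd→1 fwd↓9
  step 3 · PE0,0: acc=48; fwd→0 fwd↓0
  step 3 · PE0,1: acc=19; fwd→4 fwd↓1
  step 4 · PE0,0: acc=48; fwd→0 fwd↓0
  step 4 · PE0,1: acc=19; fwd→0 fwd↓0

PE[0][1].acc = 19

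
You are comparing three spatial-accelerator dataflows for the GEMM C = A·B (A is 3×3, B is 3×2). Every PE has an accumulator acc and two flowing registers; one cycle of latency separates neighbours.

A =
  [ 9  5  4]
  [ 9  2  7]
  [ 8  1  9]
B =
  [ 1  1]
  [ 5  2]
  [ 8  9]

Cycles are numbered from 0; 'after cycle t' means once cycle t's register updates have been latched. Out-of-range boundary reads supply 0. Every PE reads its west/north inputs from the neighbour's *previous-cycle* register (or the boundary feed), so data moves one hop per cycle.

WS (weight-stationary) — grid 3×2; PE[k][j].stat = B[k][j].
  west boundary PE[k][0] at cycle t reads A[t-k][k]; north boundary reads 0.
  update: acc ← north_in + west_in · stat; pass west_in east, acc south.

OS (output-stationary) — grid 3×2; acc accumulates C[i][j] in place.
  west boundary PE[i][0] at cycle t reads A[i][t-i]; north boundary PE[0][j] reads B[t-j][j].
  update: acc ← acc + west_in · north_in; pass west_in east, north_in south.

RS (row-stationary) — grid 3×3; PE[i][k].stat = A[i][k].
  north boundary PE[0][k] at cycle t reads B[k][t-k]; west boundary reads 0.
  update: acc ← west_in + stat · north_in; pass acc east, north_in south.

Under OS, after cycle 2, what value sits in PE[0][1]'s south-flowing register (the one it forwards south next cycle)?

register = 2

OS (3×2). Following PE[0][1] plus its west/north inputs:
  c0 r0c0: 9 / 9 / 1
  c0 r0c1: 0 / 0 / 0
  c1 r0c0: 34 / 5 / 5
  c1 r0c1: 9 / 9 / 1
  c2 r0c0: 66 / 4 / 8
  c2 r0c1: 19 / 5 / 2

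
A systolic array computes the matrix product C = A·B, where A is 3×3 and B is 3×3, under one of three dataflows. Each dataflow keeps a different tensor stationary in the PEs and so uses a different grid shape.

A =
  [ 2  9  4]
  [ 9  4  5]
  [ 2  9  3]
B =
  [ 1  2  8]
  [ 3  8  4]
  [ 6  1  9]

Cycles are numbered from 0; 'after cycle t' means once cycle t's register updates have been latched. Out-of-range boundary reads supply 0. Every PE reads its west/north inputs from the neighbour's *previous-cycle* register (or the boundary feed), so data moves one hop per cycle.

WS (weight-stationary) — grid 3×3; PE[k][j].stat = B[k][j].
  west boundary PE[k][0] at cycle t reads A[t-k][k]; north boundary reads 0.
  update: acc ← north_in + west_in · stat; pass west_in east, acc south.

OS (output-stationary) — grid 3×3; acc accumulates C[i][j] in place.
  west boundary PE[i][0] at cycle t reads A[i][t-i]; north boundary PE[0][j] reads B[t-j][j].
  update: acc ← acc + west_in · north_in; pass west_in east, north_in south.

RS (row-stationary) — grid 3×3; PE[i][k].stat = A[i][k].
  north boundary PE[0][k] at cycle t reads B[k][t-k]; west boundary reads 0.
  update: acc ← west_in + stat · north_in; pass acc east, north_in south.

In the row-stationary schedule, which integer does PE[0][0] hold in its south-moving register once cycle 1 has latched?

Tracing RS — 3×3 array, target PE[0][0]:
  after 0 — PE[0][0] acc=2, pass-E 2, pass-S 1
  after 1 — PE[0][0] acc=4, pass-E 4, pass-S 2

register = 2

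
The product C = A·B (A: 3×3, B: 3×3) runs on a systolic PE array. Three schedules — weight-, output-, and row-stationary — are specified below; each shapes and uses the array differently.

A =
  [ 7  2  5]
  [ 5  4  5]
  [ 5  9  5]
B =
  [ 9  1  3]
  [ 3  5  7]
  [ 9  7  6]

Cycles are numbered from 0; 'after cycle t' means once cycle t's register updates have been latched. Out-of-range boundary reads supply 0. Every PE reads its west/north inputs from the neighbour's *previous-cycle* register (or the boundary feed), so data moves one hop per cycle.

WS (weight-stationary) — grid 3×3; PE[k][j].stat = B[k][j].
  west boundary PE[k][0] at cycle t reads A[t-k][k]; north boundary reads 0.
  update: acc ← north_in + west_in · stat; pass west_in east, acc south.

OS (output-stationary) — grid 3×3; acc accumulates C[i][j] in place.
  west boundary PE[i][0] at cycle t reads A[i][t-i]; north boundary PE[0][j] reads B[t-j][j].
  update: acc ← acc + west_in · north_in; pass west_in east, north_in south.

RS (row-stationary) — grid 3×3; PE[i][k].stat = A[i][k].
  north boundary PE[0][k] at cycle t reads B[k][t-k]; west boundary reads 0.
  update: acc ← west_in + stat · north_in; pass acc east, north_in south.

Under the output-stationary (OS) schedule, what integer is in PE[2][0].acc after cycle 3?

Tracing OS — 3×3 array, target PE[2][0]:
  c0 r1c0: 0 / 0 / 0
  c0 r2c0: 0 / 0 / 0
  c1 r1c0: 45 / 5 / 9
  c1 r2c0: 0 / 0 / 0
  c2 r1c0: 57 / 4 / 3
  c2 r2c0: 45 / 5 / 9
  c3 r1c0: 102 / 5 / 9
  c3 r2c0: 72 / 9 / 3

PE[2][0].acc = 72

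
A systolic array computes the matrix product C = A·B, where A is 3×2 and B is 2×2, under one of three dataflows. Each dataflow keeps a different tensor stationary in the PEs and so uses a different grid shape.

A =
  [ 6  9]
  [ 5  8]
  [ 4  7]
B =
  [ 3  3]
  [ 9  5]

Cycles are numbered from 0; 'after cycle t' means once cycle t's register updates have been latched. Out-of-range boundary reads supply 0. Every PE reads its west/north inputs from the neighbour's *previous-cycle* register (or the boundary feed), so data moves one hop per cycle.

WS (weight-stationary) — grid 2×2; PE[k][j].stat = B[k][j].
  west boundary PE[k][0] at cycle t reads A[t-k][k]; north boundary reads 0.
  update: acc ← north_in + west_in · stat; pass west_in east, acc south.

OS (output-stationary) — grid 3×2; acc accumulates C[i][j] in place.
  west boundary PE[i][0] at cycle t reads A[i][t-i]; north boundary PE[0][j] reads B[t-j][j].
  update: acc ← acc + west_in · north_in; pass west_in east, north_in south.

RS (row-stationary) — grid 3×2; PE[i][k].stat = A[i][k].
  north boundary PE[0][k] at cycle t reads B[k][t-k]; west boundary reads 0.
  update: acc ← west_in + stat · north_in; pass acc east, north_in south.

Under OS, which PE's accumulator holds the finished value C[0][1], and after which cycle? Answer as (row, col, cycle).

(row, col, cycle) = (0, 1, 2)

OS: C[0][1] accumulates in PE[0][1]:
  step 0 · PE0,1: acc=0; fwd→0 fwd↓0
  step 1 · PE0,1: acc=18; fwd→6 fwd↓3
  step 2 · PE0,1: acc=63; fwd→9 fwd↓5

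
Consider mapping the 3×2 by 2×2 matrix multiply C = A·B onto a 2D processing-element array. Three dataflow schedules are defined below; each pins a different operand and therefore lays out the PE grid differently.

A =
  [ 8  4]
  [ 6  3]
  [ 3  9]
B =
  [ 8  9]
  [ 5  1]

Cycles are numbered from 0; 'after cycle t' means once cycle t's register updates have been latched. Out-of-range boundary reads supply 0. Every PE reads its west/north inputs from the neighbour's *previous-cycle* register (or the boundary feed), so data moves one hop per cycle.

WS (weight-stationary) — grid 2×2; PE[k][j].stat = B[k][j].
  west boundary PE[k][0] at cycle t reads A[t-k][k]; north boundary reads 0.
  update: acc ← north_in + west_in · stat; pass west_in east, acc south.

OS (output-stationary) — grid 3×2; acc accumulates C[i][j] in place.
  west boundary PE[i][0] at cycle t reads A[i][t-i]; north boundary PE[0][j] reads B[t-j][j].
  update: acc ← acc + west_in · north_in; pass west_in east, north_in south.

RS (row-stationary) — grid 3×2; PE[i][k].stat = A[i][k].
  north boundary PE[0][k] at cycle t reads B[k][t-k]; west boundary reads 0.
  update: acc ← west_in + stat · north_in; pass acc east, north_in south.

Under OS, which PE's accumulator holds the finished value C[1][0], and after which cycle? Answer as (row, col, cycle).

Under OS, C[1][0] lands at PE[1][0]:
  @0  [1,0]  acc 0  |  →0  ↓0
  @1  [1,0]  acc 48  |  →6  ↓8
  @2  [1,0]  acc 63  |  →3  ↓5

(row, col, cycle) = (1, 0, 2)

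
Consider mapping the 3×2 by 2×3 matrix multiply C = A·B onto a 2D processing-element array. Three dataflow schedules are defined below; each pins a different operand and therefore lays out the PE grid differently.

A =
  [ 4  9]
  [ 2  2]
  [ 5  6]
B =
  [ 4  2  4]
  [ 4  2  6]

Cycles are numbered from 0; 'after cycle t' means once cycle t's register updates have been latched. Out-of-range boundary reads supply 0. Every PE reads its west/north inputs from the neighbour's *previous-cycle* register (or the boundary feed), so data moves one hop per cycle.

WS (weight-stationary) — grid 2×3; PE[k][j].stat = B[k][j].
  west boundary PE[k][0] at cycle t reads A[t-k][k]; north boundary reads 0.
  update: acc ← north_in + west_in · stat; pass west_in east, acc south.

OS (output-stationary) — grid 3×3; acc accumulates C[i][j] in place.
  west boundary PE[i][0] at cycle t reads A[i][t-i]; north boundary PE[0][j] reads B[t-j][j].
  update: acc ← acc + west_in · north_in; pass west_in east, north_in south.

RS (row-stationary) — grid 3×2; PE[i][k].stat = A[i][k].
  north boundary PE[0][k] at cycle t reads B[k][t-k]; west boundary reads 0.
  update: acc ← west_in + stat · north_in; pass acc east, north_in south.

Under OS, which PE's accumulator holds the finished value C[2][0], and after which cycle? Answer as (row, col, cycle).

Under OS, C[2][0] lands at PE[2][0]:
  c0 r2c0: 0 / 0 / 0
  c1 r2c0: 0 / 0 / 0
  c2 r2c0: 20 / 5 / 4
  c3 r2c0: 44 / 6 / 4

(row, col, cycle) = (2, 0, 3)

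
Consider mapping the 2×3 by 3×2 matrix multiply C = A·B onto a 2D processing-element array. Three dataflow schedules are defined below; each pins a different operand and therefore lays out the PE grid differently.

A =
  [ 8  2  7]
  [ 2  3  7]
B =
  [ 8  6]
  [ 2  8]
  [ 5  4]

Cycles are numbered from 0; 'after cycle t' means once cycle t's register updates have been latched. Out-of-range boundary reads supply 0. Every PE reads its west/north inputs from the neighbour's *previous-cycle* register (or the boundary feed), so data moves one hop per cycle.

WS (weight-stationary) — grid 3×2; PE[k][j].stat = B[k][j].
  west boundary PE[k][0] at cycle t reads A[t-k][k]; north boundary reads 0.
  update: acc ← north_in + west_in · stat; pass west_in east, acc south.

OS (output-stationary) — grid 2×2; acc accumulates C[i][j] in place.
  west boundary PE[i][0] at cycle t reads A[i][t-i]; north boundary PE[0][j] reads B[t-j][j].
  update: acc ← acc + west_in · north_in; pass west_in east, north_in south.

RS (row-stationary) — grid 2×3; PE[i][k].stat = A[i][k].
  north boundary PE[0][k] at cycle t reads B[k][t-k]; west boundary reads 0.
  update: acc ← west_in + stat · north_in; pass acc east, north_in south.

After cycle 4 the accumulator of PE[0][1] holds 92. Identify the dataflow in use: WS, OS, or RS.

Under WS (3×2), PE[0][1]:
  0: (0,1).acc=0  regs=<0,0>
  1: (0,1).acc=48  regs=<8,48>
  2: (0,1).acc=12  regs=<2,12>
  3: (0,1).acc=0  regs=<0,0>
  4: (0,1).acc=0  regs=<0,0>
Under OS (2×2), PE[0][1]:
  0: (0,1).acc=0  regs=<0,0>
  1: (0,1).acc=48  regs=<8,6>
  2: (0,1).acc=64  regs=<2,8>
  3: (0,1).acc=92  regs=<7,4>
  4: (0,1).acc=92  regs=<0,0>
Under RS (2×3), PE[0][1]:
  0: (0,1).acc=0  regs=<0,0>
  1: (0,1).acc=68  regs=<68,2>
  2: (0,1).acc=64  regs=<64,8>
  3: (0,1).acc=0  regs=<0,0>
  4: (0,1).acc=0  regs=<0,0>

dataflow = OS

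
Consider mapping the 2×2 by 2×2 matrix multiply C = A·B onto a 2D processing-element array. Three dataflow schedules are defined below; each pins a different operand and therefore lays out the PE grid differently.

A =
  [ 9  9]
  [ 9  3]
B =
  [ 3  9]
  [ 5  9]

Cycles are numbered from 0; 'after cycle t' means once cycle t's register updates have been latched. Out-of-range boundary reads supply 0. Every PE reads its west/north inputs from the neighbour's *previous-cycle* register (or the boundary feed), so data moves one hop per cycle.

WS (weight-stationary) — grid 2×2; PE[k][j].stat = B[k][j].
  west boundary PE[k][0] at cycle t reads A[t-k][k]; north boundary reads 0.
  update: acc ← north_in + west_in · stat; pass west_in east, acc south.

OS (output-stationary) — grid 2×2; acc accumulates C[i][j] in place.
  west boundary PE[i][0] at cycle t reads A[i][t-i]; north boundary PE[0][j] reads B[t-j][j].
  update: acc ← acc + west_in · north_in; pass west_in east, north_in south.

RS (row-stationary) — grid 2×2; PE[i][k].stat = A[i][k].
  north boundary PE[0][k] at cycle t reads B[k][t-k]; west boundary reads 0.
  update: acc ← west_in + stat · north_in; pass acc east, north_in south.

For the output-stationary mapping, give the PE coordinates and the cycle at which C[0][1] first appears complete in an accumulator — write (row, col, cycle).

(row, col, cycle) = (0, 1, 2)

OS: C[0][1] accumulates in PE[0][1]:
  0: (0,1).acc=0  regs=<0,0>
  1: (0,1).acc=81  regs=<9,9>
  2: (0,1).acc=162  regs=<9,9>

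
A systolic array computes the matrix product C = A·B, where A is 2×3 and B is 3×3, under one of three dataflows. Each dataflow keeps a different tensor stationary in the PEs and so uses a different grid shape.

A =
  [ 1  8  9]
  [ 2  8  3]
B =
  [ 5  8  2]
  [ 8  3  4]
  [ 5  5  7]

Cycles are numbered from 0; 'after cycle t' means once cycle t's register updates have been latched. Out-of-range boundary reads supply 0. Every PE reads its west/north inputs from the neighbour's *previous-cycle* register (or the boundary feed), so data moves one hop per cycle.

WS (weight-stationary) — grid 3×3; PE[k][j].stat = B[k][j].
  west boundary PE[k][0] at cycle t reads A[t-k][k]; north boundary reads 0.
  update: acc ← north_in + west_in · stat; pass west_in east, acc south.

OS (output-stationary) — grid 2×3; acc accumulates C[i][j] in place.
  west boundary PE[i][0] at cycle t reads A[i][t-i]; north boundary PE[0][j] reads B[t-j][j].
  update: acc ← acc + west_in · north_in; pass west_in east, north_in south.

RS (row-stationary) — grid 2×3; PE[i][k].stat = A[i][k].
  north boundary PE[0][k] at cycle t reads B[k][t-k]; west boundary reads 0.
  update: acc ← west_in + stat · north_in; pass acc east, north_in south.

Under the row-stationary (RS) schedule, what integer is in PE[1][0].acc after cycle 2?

Tracing RS — 2×3 array, target PE[1][0]:
  after 0 — PE[0][0] acc=5, pass-E 5, pass-S 5
  after 0 — PE[1][0] acc=0, pass-E 0, pass-S 0
  after 1 — PE[0][0] acc=8, pass-E 8, pass-S 8
  after 1 — PE[1][0] acc=10, pass-E 10, pass-S 5
  after 2 — PE[0][0] acc=2, pass-E 2, pass-S 2
  after 2 — PE[1][0] acc=16, pass-E 16, pass-S 8

PE[1][0].acc = 16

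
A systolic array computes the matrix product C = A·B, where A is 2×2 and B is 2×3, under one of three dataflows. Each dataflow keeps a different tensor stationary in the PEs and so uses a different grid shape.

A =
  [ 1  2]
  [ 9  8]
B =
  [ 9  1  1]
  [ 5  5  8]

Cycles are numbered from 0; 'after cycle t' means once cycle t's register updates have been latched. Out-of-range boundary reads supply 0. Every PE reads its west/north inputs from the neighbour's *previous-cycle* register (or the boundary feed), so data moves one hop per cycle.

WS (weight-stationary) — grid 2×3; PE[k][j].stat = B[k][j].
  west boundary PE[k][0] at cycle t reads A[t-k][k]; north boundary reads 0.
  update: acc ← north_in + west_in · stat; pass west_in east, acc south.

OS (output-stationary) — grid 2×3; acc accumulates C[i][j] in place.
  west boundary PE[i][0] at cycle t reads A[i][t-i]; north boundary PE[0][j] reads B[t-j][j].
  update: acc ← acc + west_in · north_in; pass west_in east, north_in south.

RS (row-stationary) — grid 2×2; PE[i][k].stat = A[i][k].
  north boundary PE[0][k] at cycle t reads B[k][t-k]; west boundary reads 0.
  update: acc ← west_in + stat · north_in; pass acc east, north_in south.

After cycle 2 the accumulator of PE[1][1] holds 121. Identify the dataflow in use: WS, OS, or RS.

WS (2×3 grid), PE[1][1]:
  t=0 PE[1][1]: acc=0 h=0 v=0
  t=1 PE[1][1]: acc=0 h=0 v=0
  t=2 PE[1][1]: acc=11 h=2 v=11
OS (2×3 grid), PE[1][1]:
  t=0 PE[1][1]: acc=0 h=0 v=0
  t=1 PE[1][1]: acc=0 h=0 v=0
  t=2 PE[1][1]: acc=9 h=9 v=1
RS (2×2 grid), PE[1][1]:
  t=0 PE[1][1]: acc=0 h=0 v=0
  t=1 PE[1][1]: acc=0 h=0 v=0
  t=2 PE[1][1]: acc=121 h=121 v=5

dataflow = RS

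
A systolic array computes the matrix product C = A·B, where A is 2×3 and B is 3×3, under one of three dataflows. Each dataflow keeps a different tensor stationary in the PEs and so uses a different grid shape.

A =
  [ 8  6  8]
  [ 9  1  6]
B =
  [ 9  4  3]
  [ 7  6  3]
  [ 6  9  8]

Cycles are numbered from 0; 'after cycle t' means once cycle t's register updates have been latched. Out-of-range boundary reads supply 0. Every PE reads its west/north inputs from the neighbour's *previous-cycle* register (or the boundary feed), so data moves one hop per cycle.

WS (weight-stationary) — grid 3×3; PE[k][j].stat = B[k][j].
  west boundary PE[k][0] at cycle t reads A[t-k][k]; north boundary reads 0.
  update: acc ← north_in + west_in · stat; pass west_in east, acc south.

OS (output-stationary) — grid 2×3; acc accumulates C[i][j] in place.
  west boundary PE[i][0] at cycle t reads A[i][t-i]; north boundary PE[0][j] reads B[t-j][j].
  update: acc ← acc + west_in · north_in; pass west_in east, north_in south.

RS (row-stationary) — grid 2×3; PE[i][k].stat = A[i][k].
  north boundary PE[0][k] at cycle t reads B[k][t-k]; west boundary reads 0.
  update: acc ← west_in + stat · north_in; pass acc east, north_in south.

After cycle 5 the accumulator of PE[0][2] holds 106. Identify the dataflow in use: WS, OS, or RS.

— WS: 3×3; PE[0][2] trace:
  t=0 PE[0][2]: acc=0 h=0 v=0
  t=1 PE[0][2]: acc=0 h=0 v=0
  t=2 PE[0][2]: acc=24 h=8 v=24
  t=3 PE[0][2]: acc=27 h=9 v=27
  t=4 PE[0][2]: acc=0 h=0 v=0
  t=5 PE[0][2]: acc=0 h=0 v=0
— OS: 2×3; PE[0][2] trace:
  t=0 PE[0][2]: acc=0 h=0 v=0
  t=1 PE[0][2]: acc=0 h=0 v=0
  t=2 PE[0][2]: acc=24 h=8 v=3
  t=3 PE[0][2]: acc=42 h=6 v=3
  t=4 PE[0][2]: acc=106 h=8 v=8
  t=5 PE[0][2]: acc=106 h=0 v=0
— RS: 2×3; PE[0][2] trace:
  t=0 PE[0][2]: acc=0 h=0 v=0
  t=1 PE[0][2]: acc=0 h=0 v=0
  t=2 PE[0][2]: acc=162 h=162 v=6
  t=3 PE[0][2]: acc=140 h=140 v=9
  t=4 PE[0][2]: acc=106 h=106 v=8
  t=5 PE[0][2]: acc=0 h=0 v=0

dataflow = OS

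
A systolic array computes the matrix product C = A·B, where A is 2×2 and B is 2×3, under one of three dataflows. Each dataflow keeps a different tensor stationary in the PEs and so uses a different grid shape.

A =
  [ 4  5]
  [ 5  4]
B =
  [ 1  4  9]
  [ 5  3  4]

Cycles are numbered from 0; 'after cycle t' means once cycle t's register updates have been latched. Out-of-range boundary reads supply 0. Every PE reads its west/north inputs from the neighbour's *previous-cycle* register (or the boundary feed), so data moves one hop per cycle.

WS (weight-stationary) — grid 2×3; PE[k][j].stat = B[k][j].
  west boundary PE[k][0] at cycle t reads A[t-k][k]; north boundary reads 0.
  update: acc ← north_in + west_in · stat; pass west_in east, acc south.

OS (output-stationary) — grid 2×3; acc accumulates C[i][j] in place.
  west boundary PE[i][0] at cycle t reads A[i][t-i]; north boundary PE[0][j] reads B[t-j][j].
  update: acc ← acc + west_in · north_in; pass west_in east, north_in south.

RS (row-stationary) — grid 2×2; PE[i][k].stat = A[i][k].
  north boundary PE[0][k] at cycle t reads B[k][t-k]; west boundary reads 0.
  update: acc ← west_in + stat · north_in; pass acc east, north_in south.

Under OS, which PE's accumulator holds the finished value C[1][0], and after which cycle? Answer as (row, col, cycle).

OS — PE[1][0] is where C[1][0] collects:
  @0  [1,0]  acc 0  |  →0  ↓0
  @1  [1,0]  acc 5  |  →5  ↓1
  @2  [1,0]  acc 25  |  →4  ↓5

(row, col, cycle) = (1, 0, 2)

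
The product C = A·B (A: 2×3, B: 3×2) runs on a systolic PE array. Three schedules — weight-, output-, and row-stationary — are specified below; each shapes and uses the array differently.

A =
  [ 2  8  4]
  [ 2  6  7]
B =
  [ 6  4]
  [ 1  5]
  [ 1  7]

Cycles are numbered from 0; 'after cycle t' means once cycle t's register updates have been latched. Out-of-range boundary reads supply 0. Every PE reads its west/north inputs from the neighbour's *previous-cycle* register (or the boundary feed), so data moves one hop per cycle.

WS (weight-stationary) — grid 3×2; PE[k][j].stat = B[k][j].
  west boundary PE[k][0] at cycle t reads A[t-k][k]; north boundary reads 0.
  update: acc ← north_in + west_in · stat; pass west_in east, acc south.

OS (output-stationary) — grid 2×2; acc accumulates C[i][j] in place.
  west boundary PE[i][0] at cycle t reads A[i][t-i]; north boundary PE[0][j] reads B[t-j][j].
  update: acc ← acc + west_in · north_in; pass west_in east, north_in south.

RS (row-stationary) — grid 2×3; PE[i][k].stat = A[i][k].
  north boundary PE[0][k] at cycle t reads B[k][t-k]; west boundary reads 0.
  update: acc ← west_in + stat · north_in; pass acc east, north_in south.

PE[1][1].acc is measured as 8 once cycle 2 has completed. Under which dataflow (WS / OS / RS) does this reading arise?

dataflow = OS

WS [3×2] PE[1][1] across cycles:
  t=0 PE[1][1]: acc=0 h=0 v=0
  t=1 PE[1][1]: acc=0 h=0 v=0
  t=2 PE[1][1]: acc=48 h=8 v=48
OS [2×2] PE[1][1] across cycles:
  t=0 PE[1][1]: acc=0 h=0 v=0
  t=1 PE[1][1]: acc=0 h=0 v=0
  t=2 PE[1][1]: acc=8 h=2 v=4
RS [2×3] PE[1][1] across cycles:
  t=0 PE[1][1]: acc=0 h=0 v=0
  t=1 PE[1][1]: acc=0 h=0 v=0
  t=2 PE[1][1]: acc=18 h=18 v=1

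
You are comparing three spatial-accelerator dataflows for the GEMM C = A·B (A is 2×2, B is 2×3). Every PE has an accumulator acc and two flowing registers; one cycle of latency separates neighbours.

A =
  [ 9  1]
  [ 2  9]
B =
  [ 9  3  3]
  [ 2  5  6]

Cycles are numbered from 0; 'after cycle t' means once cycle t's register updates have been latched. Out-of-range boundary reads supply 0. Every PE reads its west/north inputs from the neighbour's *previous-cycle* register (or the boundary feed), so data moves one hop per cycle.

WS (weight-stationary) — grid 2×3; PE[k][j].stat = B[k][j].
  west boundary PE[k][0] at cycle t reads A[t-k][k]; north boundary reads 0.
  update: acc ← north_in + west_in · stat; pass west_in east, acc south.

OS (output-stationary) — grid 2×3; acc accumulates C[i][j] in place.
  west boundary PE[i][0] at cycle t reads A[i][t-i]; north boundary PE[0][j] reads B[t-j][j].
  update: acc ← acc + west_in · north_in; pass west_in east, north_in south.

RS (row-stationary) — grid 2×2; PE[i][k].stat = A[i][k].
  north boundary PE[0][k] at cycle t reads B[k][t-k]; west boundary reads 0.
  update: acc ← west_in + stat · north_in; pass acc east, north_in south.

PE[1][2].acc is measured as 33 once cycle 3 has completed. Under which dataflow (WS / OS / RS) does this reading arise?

— WS: 2×3; PE[1][2] trace:
  @0  [1,2]  acc 0  |  →0  ↓0
  @1  [1,2]  acc 0  |  →0  ↓0
  @2  [1,2]  acc 0  |  →0  ↓0
  @3  [1,2]  acc 33  |  →1  ↓33
— OS: 2×3; PE[1][2] trace:
  @0  [1,2]  acc 0  |  →0  ↓0
  @1  [1,2]  acc 0  |  →0  ↓0
  @2  [1,2]  acc 0  |  →0  ↓0
  @3  [1,2]  acc 6  |  →2  ↓3
— RS: 2×2 array has no PE[1][2].

dataflow = WS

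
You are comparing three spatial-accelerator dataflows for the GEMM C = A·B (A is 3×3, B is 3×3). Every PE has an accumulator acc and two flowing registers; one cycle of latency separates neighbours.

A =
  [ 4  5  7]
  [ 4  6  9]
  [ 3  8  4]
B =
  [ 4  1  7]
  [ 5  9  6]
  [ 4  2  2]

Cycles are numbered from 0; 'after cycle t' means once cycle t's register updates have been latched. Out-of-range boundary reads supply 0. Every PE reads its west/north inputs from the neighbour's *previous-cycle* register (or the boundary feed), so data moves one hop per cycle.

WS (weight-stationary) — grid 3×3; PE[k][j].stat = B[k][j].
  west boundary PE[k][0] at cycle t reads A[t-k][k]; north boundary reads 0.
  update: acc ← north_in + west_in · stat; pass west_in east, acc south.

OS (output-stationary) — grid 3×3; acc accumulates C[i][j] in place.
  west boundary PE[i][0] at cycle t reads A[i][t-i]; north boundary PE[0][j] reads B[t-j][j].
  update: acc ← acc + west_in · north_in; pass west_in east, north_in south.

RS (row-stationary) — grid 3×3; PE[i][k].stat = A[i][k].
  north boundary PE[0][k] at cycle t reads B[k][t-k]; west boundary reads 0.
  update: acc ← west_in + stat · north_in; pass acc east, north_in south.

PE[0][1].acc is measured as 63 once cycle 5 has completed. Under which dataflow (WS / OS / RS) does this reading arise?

dataflow = OS

WS (3×3 grid), PE[0][1]:
  step 0 · PE0,1: acc=0; fwd→0 fwd↓0
  step 1 · PE0,1: acc=4; fwd→4 fwd↓4
  step 2 · PE0,1: acc=4; fwd→4 fwd↓4
  step 3 · PE0,1: acc=3; fwd→3 fwd↓3
  step 4 · PE0,1: acc=0; fwd→0 fwd↓0
  step 5 · PE0,1: acc=0; fwd→0 fwd↓0
OS (3×3 grid), PE[0][1]:
  step 0 · PE0,1: acc=0; fwd→0 fwd↓0
  step 1 · PE0,1: acc=4; fwd→4 fwd↓1
  step 2 · PE0,1: acc=49; fwd→5 fwd↓9
  step 3 · PE0,1: acc=63; fwd→7 fwd↓2
  step 4 · PE0,1: acc=63; fwd→0 fwd↓0
  step 5 · PE0,1: acc=63; fwd→0 fwd↓0
RS (3×3 grid), PE[0][1]:
  step 0 · PE0,1: acc=0; fwd→0 fwd↓0
  step 1 · PE0,1: acc=41; fwd→41 fwd↓5
  step 2 · PE0,1: acc=49; fwd→49 fwd↓9
  step 3 · PE0,1: acc=58; fwd→58 fwd↓6
  step 4 · PE0,1: acc=0; fwd→0 fwd↓0
  step 5 · PE0,1: acc=0; fwd→0 fwd↓0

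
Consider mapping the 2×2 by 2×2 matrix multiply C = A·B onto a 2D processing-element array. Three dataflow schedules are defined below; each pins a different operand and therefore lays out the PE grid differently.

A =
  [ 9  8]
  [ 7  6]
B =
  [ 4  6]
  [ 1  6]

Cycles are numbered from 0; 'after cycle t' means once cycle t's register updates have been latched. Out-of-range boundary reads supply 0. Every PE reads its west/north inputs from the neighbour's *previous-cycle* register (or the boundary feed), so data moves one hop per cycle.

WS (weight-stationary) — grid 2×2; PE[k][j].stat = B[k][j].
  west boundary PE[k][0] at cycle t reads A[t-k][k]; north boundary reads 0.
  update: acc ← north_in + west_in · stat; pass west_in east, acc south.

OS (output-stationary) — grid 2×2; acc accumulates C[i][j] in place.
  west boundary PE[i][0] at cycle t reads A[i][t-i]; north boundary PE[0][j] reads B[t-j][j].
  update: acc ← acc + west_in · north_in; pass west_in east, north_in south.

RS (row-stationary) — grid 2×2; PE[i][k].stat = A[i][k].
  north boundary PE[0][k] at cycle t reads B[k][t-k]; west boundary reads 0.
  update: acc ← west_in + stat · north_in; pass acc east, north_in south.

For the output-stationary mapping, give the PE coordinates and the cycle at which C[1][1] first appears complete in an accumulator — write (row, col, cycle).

Under OS, C[1][1] lands at PE[1][1]:
  [0] (1,1) acc=0 (h:0 v:0)
  [1] (1,1) acc=0 (h:0 v:0)
  [2] (1,1) acc=42 (h:7 v:6)
  [3] (1,1) acc=78 (h:6 v:6)

(row, col, cycle) = (1, 1, 3)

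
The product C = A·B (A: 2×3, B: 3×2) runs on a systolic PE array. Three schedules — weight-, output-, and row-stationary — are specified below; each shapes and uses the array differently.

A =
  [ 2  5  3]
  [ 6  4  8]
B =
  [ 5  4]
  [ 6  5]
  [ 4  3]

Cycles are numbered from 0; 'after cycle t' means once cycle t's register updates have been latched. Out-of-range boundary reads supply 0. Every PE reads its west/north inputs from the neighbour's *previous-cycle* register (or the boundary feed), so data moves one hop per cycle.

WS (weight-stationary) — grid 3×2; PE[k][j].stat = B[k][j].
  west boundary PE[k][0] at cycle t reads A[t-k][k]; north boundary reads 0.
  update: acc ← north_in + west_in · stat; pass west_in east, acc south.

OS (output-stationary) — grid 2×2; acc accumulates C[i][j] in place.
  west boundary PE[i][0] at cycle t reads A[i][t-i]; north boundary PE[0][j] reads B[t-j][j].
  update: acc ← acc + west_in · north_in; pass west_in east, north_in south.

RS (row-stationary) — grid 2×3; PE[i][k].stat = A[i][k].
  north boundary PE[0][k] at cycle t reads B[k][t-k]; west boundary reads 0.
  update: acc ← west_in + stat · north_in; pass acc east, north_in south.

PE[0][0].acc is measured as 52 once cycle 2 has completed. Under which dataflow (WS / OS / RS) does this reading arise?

Under WS (3×2), PE[0][0]:
  0: (0,0).acc=10  regs=<2,10>
  1: (0,0).acc=30  regs=<6,30>
  2: (0,0).acc=0  regs=<0,0>
Under OS (2×2), PE[0][0]:
  0: (0,0).acc=10  regs=<2,5>
  1: (0,0).acc=40  regs=<5,6>
  2: (0,0).acc=52  regs=<3,4>
Under RS (2×3), PE[0][0]:
  0: (0,0).acc=10  regs=<10,5>
  1: (0,0).acc=8  regs=<8,4>
  2: (0,0).acc=0  regs=<0,0>

dataflow = OS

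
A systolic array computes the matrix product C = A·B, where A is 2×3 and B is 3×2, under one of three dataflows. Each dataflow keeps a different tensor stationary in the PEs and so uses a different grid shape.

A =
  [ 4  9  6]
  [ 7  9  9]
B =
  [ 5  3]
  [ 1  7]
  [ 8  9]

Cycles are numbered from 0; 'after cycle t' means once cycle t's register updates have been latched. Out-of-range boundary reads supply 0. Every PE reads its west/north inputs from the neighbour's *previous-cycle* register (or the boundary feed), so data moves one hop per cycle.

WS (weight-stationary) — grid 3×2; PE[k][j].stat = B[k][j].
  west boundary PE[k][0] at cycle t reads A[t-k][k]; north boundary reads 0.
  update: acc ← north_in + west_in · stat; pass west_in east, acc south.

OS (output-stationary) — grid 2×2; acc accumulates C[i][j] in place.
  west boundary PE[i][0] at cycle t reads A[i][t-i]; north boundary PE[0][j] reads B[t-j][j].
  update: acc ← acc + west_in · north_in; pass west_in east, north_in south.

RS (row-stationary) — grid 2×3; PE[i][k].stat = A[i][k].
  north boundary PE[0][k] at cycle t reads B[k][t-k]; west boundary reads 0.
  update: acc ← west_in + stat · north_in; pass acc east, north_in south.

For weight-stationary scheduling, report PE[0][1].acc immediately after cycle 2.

Tracing WS — 3×2 array, target PE[0][1]:
  after 0 — PE[0][0] acc=20, pass-E 4, pass-S 20
  after 0 — PE[0][1] acc=0, pass-E 0, pass-S 0
  after 1 — PE[0][0] acc=35, pass-E 7, pass-S 35
  after 1 — PE[0][1] acc=12, pass-E 4, pass-S 12
  after 2 — PE[0][0] acc=0, pass-E 0, pass-S 0
  after 2 — PE[0][1] acc=21, pass-E 7, pass-S 21

PE[0][1].acc = 21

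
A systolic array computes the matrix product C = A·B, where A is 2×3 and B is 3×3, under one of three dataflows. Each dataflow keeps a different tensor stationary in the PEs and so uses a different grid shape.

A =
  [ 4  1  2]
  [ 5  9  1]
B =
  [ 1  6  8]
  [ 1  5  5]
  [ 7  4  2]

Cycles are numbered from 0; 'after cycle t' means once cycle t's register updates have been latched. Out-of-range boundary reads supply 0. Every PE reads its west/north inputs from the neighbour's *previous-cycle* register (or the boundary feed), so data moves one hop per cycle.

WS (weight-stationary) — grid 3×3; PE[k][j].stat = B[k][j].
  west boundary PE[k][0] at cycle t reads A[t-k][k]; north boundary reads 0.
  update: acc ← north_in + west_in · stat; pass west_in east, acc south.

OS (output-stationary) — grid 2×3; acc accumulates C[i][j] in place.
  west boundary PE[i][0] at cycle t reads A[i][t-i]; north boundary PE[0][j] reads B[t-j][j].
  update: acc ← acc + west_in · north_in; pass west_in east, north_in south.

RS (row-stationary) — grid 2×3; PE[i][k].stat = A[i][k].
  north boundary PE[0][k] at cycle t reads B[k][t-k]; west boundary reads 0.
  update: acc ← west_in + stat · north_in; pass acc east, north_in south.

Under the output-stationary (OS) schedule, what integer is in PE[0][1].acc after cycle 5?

OS on a 2×3 grid — tracing PE[0][1] and its feeders:
  0: (0,0).acc=4  regs=<4,1>
  0: (0,1).acc=0  regs=<0,0>
  1: (0,0).acc=5  regs=<1,1>
  1: (0,1).acc=24  regs=<4,6>
  2: (0,0).acc=19  regs=<2,7>
  2: (0,1).acc=29  regs=<1,5>
  3: (0,0).acc=19  regs=<0,0>
  3: (0,1).acc=37  regs=<2,4>
  4: (0,0).acc=19  regs=<0,0>
  4: (0,1).acc=37  regs=<0,0>
  5: (0,0).acc=19  regs=<0,0>
  5: (0,1).acc=37  regs=<0,0>

PE[0][1].acc = 37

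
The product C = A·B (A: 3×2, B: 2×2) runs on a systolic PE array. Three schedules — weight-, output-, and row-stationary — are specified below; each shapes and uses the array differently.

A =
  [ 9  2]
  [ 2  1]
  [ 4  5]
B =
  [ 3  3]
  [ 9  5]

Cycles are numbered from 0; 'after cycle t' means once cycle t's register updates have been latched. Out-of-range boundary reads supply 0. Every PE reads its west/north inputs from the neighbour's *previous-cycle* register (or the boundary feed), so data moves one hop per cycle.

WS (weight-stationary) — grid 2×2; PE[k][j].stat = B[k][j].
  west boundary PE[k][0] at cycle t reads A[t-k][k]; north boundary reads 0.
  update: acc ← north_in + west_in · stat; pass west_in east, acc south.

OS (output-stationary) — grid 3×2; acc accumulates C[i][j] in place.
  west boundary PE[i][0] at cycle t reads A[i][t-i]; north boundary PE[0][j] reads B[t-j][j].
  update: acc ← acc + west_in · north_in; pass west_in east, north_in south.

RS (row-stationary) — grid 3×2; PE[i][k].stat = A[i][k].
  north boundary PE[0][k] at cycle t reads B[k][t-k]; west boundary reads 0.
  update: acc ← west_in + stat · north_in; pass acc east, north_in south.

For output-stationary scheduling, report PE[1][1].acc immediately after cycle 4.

PE[1][1].acc = 11

Tracing OS — 3×2 array, target PE[1][1]:
  c0 r0c1: 0 / 0 / 0
  c0 r1c0: 0 / 0 / 0
  c0 r1c1: 0 / 0 / 0
  c1 r0c1: 27 / 9 / 3
  c1 r1c0: 6 / 2 / 3
  c1 r1c1: 0 / 0 / 0
  c2 r0c1: 37 / 2 / 5
  c2 r1c0: 15 / 1 / 9
  c2 r1c1: 6 / 2 / 3
  c3 r0c1: 37 / 0 / 0
  c3 r1c0: 15 / 0 / 0
  c3 r1c1: 11 / 1 / 5
  c4 r0c1: 37 / 0 / 0
  c4 r1c0: 15 / 0 / 0
  c4 r1c1: 11 / 0 / 0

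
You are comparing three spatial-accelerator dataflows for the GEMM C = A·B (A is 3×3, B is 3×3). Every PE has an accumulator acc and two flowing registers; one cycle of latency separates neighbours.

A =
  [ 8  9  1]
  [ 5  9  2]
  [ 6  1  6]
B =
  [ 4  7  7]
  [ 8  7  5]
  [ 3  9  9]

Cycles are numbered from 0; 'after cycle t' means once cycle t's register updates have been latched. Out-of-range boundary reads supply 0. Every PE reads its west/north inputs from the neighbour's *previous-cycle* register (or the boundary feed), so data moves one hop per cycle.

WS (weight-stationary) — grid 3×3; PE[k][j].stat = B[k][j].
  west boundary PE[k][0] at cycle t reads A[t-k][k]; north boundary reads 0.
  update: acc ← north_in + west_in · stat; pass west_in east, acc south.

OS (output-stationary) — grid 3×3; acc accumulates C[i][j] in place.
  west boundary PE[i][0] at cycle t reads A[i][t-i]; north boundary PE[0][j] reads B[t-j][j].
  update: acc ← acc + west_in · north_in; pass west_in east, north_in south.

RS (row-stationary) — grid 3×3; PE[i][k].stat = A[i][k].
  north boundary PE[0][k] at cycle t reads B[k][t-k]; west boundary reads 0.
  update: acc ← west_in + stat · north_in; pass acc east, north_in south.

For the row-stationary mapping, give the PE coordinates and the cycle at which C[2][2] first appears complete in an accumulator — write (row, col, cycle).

(row, col, cycle) = (2, 2, 6)

RS: C[2][2] accumulates in PE[2][2]:
  @0  [2,2]  acc 0  |  →0  ↓0
  @1  [2,2]  acc 0  |  →0  ↓0
  @2  [2,2]  acc 0  |  →0  ↓0
  @3  [2,2]  acc 0  |  →0  ↓0
  @4  [2,2]  acc 50  |  →50  ↓3
  @5  [2,2]  acc 103  |  →103  ↓9
  @6  [2,2]  acc 101  |  →101  ↓9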